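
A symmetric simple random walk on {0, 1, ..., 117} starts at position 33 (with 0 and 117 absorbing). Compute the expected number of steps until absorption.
E[τ | X_0 = 33] = 2772

Let v_k = E[τ | X_0 = k]. Boundary: v_0 = v_117 = 0. Recurrence: v_k = 1 + (v_{k-1} + v_{k+1})/2 for 1 ≤ k ≤ 116. The particular solution to v_k − (v_{k-1} + v_{k+1})/2 = 1 is v_k = −k^2. Adding homogeneous solution A + B k and matching boundaries gives v_k = k (117 − k). Substituting k = 33: v_33 = 33 · 84 = 2772.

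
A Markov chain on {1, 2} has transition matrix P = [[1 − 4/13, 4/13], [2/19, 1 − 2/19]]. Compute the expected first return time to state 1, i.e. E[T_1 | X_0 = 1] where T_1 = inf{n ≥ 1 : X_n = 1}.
E[T_1 | X_0 = 1] = 1/π_1 = 51/13

For an irreducible recurrent Markov chain with stationary distribution π, E[T_i | X_0 = i] = 1/π_i (Kac's formula). Here π_1 = (2/19)/(4/13 + 2/19) = (2/19)/(102/247) = 13/51, so E[T_1 | X_0 = 1] = 1/π_1 = (4/13 + 2/19)/(2/19) = (102/247)/(2/19) = 51/13.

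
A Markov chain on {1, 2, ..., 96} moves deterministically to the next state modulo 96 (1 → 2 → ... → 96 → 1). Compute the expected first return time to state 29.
E[T_29 | X_0 = 29] = 96

The chain cycles deterministically, so starting at state 29 it returns in exactly 96 steps. Equivalently, the stationary distribution is uniform π_j = 1/96 for every state j, so by Kac's formula E[T_29] = 1/π_29 = 96.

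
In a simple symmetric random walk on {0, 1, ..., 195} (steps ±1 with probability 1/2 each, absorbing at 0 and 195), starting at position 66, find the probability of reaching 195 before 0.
P(hit 195 before 0) = 66/195 = 22/65

Let u_k = P(hit 195 before 0 | start at k). Then u_0 = 0, u_195 = 1, and u_k = u_{k-1}/2 + u_{k+1}/2 for 1 ≤ k ≤ 194. This harmonic recurrence is solved by u_k = k/195, giving u_66 = 66/195 = 22/65.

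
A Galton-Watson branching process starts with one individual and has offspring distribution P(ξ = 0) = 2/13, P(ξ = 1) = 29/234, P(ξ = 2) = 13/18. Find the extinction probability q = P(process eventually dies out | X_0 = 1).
q = 36/169

The pgf is f(s) = 2/13 + 29/234·s + 13/18·s². The extinction probability q is the smallest fixed point of f in [0, 1]. Setting s = f(s):
  13/18·s² + (29/234 − 1)·s + 2/13 = 0
  13/18·s² − (2/13 + 13/18)·s + 2/13 = 0
which factors as (s − 1)·(13/18·s − 2/13) = 0, giving roots s = 1 and s = (2/13)/(13/18) = 36/169.
Mean offspring μ = 29/234 + 2·13/18 = 367/234 > 1 (supercritical), so q < 1. The extinction probability is the smaller root: q = (2/13)/(13/18) = 36/169.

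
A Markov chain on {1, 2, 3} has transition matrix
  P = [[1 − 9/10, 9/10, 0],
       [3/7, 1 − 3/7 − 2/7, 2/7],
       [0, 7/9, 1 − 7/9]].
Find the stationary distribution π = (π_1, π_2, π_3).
π = (70/271, 147/271, 54/271)

This is a birth-death chain on three states, which satisfies detailed balance: π_1 · P_{12} = π_2 · P_{21} and π_2 · P_{23} = π_3 · P_{32}.
From π_1 · 9/10 = π_2 · 3/7: π_2/π_1 = (9/10)/(3/7) = 21/10.
From π_2 · 2/7 = π_3 · 7/9: π_3/π_2 = (2/7)/(7/9) = 18/49.
Take π_1 proportional to 1; then unnormalized π = (1, 21/10, 27/35). Normalize by dividing by the sum 271/70:
  π = (70/271, 147/271, 54/271).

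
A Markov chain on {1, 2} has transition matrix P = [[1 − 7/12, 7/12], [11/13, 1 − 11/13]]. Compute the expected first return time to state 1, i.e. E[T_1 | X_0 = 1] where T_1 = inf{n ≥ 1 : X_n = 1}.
E[T_1 | X_0 = 1] = 1/π_1 = 223/132

For an irreducible recurrent Markov chain with stationary distribution π, E[T_i | X_0 = i] = 1/π_i (Kac's formula). Here π_1 = (11/13)/(7/12 + 11/13) = (11/13)/(223/156) = 132/223, so E[T_1 | X_0 = 1] = 1/π_1 = (7/12 + 11/13)/(11/13) = (223/156)/(11/13) = 223/132.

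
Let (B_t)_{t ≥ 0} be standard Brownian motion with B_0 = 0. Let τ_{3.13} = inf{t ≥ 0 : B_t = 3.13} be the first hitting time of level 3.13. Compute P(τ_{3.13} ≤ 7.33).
P(τ_{3.13} ≤ 7.33) = 2(1 − Φ(3.13/√7.33)) = 2(1 − Φ(1.1561)) ≈ 0.2476

By the reflection principle for standard BM, P(τ_b ≤ t) = 2 · P(B_t ≥ b). Since B_t ~ N(0, t), P(B_t ≥ 3.13) = 1 − Φ(3.13/√t) = 1 − Φ(3.13/√7.33) = 1 − Φ(1.1561) ≈ 0.12382. Doubling: P(τ_{3.13} ≤ 7.33) ≈ 2 · 0.12382 = 0.24764 ≈ 0.2476.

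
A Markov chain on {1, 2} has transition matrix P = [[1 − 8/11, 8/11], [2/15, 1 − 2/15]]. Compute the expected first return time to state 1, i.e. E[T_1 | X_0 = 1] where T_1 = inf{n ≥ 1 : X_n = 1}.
E[T_1 | X_0 = 1] = 1/π_1 = 71/11

For an irreducible recurrent Markov chain with stationary distribution π, E[T_i | X_0 = i] = 1/π_i (Kac's formula). Here π_1 = (2/15)/(8/11 + 2/15) = (2/15)/(142/165) = 11/71, so E[T_1 | X_0 = 1] = 1/π_1 = (8/11 + 2/15)/(2/15) = (142/165)/(2/15) = 71/11.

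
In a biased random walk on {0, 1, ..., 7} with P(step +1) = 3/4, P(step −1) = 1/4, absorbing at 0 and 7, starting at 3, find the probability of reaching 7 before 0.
P(hit 7 before 0) = (1 − (1/3)^3) / (1 − (1/3)^7) = 1053/1093

Let u_k denote P(reach 7 before 0 | start at k). Boundary: u_0 = 0, u_7 = 1. Recurrence: u_k = 3/4·u_{k+1} + 1/4·u_{k-1} for 1 ≤ k ≤ 6. Try u_k = A + B·r^k with r = q/p = (1/4)/(3/4) = 1/3. Substitution satisfies the recurrence; boundary conditions give:
  u_k = (1 − r^k) / (1 − r^N) = (1 − (1/3)^3) / (1 − (1/3)^7) = 1053/1093.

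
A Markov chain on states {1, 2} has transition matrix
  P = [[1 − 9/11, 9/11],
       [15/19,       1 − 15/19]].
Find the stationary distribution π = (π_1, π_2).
π_1 = 55/112, π_2 = 57/112

Solve πP = π with π_1 + π_2 = 1. From πP = π: π_1 · (1 − 9/11) + π_2 · 15/19 = π_1 ⇒ π_2 · 15/19 = π_1 · 9/11 ⇒ π_2/π_1 = (9/11)/(15/19) = 57/55. Together with π_1 + π_2 = 1:
  π_1 = (15/19)/(9/11 + 15/19) = (15/19)/(336/209) = 55/112,
  π_2 = (9/11)/(9/11 + 15/19) = (9/11)/(336/209) = 57/112.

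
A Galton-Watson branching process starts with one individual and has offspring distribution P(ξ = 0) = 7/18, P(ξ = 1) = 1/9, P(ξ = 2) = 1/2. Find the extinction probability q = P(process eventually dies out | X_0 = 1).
q = 7/9

The pgf is f(s) = 7/18 + 1/9·s + 1/2·s². The extinction probability q is the smallest fixed point of f in [0, 1]. Setting s = f(s):
  1/2·s² + (1/9 − 1)·s + 7/18 = 0
  1/2·s² − (7/18 + 1/2)·s + 7/18 = 0
which factors as (s − 1)·(1/2·s − 7/18) = 0, giving roots s = 1 and s = (7/18)/(1/2) = 7/9.
Mean offspring μ = 1/9 + 2·1/2 = 10/9 > 1 (supercritical), so q < 1. The extinction probability is the smaller root: q = (7/18)/(1/2) = 7/9.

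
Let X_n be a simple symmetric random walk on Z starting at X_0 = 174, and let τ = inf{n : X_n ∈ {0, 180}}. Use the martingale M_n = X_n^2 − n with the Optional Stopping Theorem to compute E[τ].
E[τ] = 1044

M_n = X_n^2 − n is a martingale (since E[X_{n+1}^2 | F_n] = X_n^2 + 1). By OST (τ has finite mean in a bounded region), E[M_τ] = E[M_0] = X_0^2 − 0 = 174^2 = 30276. Also E[M_τ] = E[X_τ^2] − E[τ]. The walk exits at 0 or 180, with P(hit 180 first) = 174/180, so E[X_τ^2] = 180^2 · 174/180 + 0 = 31320. Thus E[τ] = E[X_τ^2] − E[M_τ] = 31320 − 30276 = 1044 = 174(180 − 174) = 1044.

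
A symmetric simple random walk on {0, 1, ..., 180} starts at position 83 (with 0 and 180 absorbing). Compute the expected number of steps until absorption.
E[τ | X_0 = 83] = 8051

Let v_k = E[τ | X_0 = k]. Boundary: v_0 = v_180 = 0. Recurrence: v_k = 1 + (v_{k-1} + v_{k+1})/2 for 1 ≤ k ≤ 179. The particular solution to v_k − (v_{k-1} + v_{k+1})/2 = 1 is v_k = −k^2. Adding homogeneous solution A + B k and matching boundaries gives v_k = k (180 − k). Substituting k = 83: v_83 = 83 · 97 = 8051.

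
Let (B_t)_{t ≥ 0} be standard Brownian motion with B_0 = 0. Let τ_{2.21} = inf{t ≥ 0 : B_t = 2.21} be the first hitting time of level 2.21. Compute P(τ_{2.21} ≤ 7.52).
P(τ_{2.21} ≤ 7.52) = 2(1 − Φ(2.21/√7.52)) = 2(1 − Φ(0.8059)) ≈ 0.4203

By the reflection principle for standard BM, P(τ_b ≤ t) = 2 · P(B_t ≥ b). Since B_t ~ N(0, t), P(B_t ≥ 2.21) = 1 − Φ(2.21/√t) = 1 − Φ(2.21/√7.52) = 1 − Φ(0.8059) ≈ 0.21015. Doubling: P(τ_{2.21} ≤ 7.52) ≈ 2 · 0.21015 = 0.42030 ≈ 0.4203.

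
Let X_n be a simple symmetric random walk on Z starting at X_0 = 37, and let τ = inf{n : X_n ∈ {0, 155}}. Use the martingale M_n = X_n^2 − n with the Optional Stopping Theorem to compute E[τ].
E[τ] = 4366

M_n = X_n^2 − n is a martingale (since E[X_{n+1}^2 | F_n] = X_n^2 + 1). By OST (τ has finite mean in a bounded region), E[M_τ] = E[M_0] = X_0^2 − 0 = 37^2 = 1369. Also E[M_τ] = E[X_τ^2] − E[τ]. The walk exits at 0 or 155, with P(hit 155 first) = 37/155, so E[X_τ^2] = 155^2 · 37/155 + 0 = 5735. Thus E[τ] = E[X_τ^2] − E[M_τ] = 5735 − 1369 = 4366 = 37(155 − 37) = 4366.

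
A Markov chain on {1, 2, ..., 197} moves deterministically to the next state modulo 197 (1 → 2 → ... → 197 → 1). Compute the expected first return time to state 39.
E[T_39 | X_0 = 39] = 197

The chain cycles deterministically, so starting at state 39 it returns in exactly 197 steps. Equivalently, the stationary distribution is uniform π_j = 1/197 for every state j, so by Kac's formula E[T_39] = 1/π_39 = 197.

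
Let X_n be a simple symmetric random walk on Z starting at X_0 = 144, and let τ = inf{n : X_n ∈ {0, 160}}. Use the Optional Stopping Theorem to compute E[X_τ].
E[X_τ] = 144

X_n is a martingale and τ is a bounded-mean stopping time (indeed τ is finite a.s. with bounded expectation since the walk is in a bounded region). By the OST, E[X_τ] = E[X_0] = 144. Equivalently: E[X_τ] = 160 · P(hit 160 first) + 0 · P(hit 0 first) = 160 · (144/160) = 144.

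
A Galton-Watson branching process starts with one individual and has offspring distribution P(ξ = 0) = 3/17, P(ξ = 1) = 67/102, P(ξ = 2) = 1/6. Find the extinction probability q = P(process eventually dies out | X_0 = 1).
q = 1

Mean offspring μ = 0·3/17 + 1·67/102 + 2·1/6 = 101/102 ≤ 1. For μ ≤ 1 with offspring not concentrated at 1, the Galton-Watson process goes extinct almost surely, so q = 1.
(Algebraic check: The pgf is f(s) = 3/17 + 67/102·s + 1/6·s². The extinction probability q is the smallest fixed point of f in [0, 1]. Setting s = f(s):
  1/6·s² + (67/102 − 1)·s + 3/17 = 0
  1/6·s² − (3/17 + 1/6)·s + 3/17 = 0
which factors as (s − 1)·(1/6·s − 3/17) = 0, giving roots s = 1 and s = (3/17)/(1/6) = 18/17. Since 18/17 ≥ 1, the smallest root in [0, 1] is s = 1.)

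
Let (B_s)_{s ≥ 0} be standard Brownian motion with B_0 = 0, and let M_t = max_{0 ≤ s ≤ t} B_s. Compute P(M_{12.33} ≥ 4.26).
P(M_{12.33} ≥ 4.26) = 2·P(B_{12.33} ≥ 4.26) = 2(1 − Φ(4.26/√12.33)) ≈ 0.2251

By the reflection principle for Brownian motion, P(M_t ≥ a) = 2 · P(B_t ≥ a) for a ≥ 0. Since B_t ~ N(0, t), P(B_t ≥ 4.26) = 1 − Φ(4.26/√t) = 1 − Φ(4.26/√12.33) = 1 − Φ(1.2132). So
  P(M_{12.33} ≥ 4.26) = 2(1 − Φ(1.2132)) ≈ 0.2251.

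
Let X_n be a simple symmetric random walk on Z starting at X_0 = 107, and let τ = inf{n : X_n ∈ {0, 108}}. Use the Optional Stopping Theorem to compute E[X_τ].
E[X_τ] = 107

X_n is a martingale and τ is a bounded-mean stopping time (indeed τ is finite a.s. with bounded expectation since the walk is in a bounded region). By the OST, E[X_τ] = E[X_0] = 107. Equivalently: E[X_τ] = 108 · P(hit 108 first) + 0 · P(hit 0 first) = 108 · (107/108) = 107.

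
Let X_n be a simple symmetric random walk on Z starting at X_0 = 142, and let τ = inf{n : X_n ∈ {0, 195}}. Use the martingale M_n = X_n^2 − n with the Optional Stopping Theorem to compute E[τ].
E[τ] = 7526

M_n = X_n^2 − n is a martingale (since E[X_{n+1}^2 | F_n] = X_n^2 + 1). By OST (τ has finite mean in a bounded region), E[M_τ] = E[M_0] = X_0^2 − 0 = 142^2 = 20164. Also E[M_τ] = E[X_τ^2] − E[τ]. The walk exits at 0 or 195, with P(hit 195 first) = 142/195, so E[X_τ^2] = 195^2 · 142/195 + 0 = 27690. Thus E[τ] = E[X_τ^2] − E[M_τ] = 27690 − 20164 = 7526 = 142(195 − 142) = 7526.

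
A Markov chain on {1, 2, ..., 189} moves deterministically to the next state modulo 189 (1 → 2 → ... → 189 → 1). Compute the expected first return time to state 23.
E[T_23 | X_0 = 23] = 189

The chain cycles deterministically, so starting at state 23 it returns in exactly 189 steps. Equivalently, the stationary distribution is uniform π_j = 1/189 for every state j, so by Kac's formula E[T_23] = 1/π_23 = 189.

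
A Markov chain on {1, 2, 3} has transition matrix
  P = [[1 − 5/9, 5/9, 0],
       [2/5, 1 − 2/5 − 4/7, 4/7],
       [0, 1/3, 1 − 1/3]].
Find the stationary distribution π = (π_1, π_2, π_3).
π = (126/601, 175/601, 300/601)

This is a birth-death chain on three states, which satisfies detailed balance: π_1 · P_{12} = π_2 · P_{21} and π_2 · P_{23} = π_3 · P_{32}.
From π_1 · 5/9 = π_2 · 2/5: π_2/π_1 = (5/9)/(2/5) = 25/18.
From π_2 · 4/7 = π_3 · 1/3: π_3/π_2 = (4/7)/(1/3) = 12/7.
Take π_1 proportional to 1; then unnormalized π = (1, 25/18, 50/21). Normalize by dividing by the sum 601/126:
  π = (126/601, 175/601, 300/601).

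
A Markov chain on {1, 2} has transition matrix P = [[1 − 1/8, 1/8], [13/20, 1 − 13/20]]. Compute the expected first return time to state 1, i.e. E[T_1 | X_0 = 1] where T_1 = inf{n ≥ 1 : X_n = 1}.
E[T_1 | X_0 = 1] = 1/π_1 = 31/26

For an irreducible recurrent Markov chain with stationary distribution π, E[T_i | X_0 = i] = 1/π_i (Kac's formula). Here π_1 = (13/20)/(1/8 + 13/20) = (13/20)/(31/40) = 26/31, so E[T_1 | X_0 = 1] = 1/π_1 = (1/8 + 13/20)/(13/20) = (31/40)/(13/20) = 31/26.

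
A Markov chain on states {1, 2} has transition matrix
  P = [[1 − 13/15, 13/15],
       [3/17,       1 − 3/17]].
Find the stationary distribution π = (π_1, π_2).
π_1 = 45/266, π_2 = 221/266

Solve πP = π with π_1 + π_2 = 1. From πP = π: π_1 · (1 − 13/15) + π_2 · 3/17 = π_1 ⇒ π_2 · 3/17 = π_1 · 13/15 ⇒ π_2/π_1 = (13/15)/(3/17) = 221/45. Together with π_1 + π_2 = 1:
  π_1 = (3/17)/(13/15 + 3/17) = (3/17)/(266/255) = 45/266,
  π_2 = (13/15)/(13/15 + 3/17) = (13/15)/(266/255) = 221/266.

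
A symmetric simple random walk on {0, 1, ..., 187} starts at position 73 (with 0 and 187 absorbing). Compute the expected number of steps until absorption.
E[τ | X_0 = 73] = 8322

Let v_k = E[τ | X_0 = k]. Boundary: v_0 = v_187 = 0. Recurrence: v_k = 1 + (v_{k-1} + v_{k+1})/2 for 1 ≤ k ≤ 186. The particular solution to v_k − (v_{k-1} + v_{k+1})/2 = 1 is v_k = −k^2. Adding homogeneous solution A + B k and matching boundaries gives v_k = k (187 − k). Substituting k = 73: v_73 = 73 · 114 = 8322.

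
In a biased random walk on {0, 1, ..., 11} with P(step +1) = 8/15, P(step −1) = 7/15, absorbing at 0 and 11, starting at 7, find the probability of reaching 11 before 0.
P(hit 11 before 0) = (1 − (7/8)^7) / (1 − (7/8)^11) = 5216702464/6612607849

Let u_k denote P(reach 11 before 0 | start at k). Boundary: u_0 = 0, u_11 = 1. Recurrence: u_k = 8/15·u_{k+1} + 7/15·u_{k-1} for 1 ≤ k ≤ 10. Try u_k = A + B·r^k with r = q/p = (7/15)/(8/15) = 7/8. Substitution satisfies the recurrence; boundary conditions give:
  u_k = (1 − r^k) / (1 − r^N) = (1 − (7/8)^7) / (1 − (7/8)^11) = 5216702464/6612607849.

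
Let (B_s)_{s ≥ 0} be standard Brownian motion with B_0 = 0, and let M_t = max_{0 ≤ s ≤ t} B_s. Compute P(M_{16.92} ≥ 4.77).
P(M_{16.92} ≥ 4.77) = 2·P(B_{16.92} ≥ 4.77) = 2(1 − Φ(4.77/√16.92)) ≈ 0.2462

By the reflection principle for Brownian motion, P(M_t ≥ a) = 2 · P(B_t ≥ a) for a ≥ 0. Since B_t ~ N(0, t), P(B_t ≥ 4.77) = 1 − Φ(4.77/√t) = 1 − Φ(4.77/√16.92) = 1 − Φ(1.1596). So
  P(M_{16.92} ≥ 4.77) = 2(1 − Φ(1.1596)) ≈ 0.2462.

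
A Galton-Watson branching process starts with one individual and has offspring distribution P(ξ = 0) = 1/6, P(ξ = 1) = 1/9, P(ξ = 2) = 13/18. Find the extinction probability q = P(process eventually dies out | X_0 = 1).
q = 3/13

The pgf is f(s) = 1/6 + 1/9·s + 13/18·s². The extinction probability q is the smallest fixed point of f in [0, 1]. Setting s = f(s):
  13/18·s² + (1/9 − 1)·s + 1/6 = 0
  13/18·s² − (1/6 + 13/18)·s + 1/6 = 0
which factors as (s − 1)·(13/18·s − 1/6) = 0, giving roots s = 1 and s = (1/6)/(13/18) = 3/13.
Mean offspring μ = 1/9 + 2·13/18 = 14/9 > 1 (supercritical), so q < 1. The extinction probability is the smaller root: q = (1/6)/(13/18) = 3/13.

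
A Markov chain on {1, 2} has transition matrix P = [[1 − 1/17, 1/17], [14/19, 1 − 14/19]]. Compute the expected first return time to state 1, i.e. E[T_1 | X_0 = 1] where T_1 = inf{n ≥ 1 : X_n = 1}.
E[T_1 | X_0 = 1] = 1/π_1 = 257/238

For an irreducible recurrent Markov chain with stationary distribution π, E[T_i | X_0 = i] = 1/π_i (Kac's formula). Here π_1 = (14/19)/(1/17 + 14/19) = (14/19)/(257/323) = 238/257, so E[T_1 | X_0 = 1] = 1/π_1 = (1/17 + 14/19)/(14/19) = (257/323)/(14/19) = 257/238.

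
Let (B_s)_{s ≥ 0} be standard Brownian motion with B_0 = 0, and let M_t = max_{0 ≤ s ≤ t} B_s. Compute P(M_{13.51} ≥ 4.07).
P(M_{13.51} ≥ 4.07) = 2·P(B_{13.51} ≥ 4.07) = 2(1 − Φ(4.07/√13.51)) ≈ 0.2682

By the reflection principle for Brownian motion, P(M_t ≥ a) = 2 · P(B_t ≥ a) for a ≥ 0. Since B_t ~ N(0, t), P(B_t ≥ 4.07) = 1 − Φ(4.07/√t) = 1 − Φ(4.07/√13.51) = 1 − Φ(1.1073). So
  P(M_{13.51} ≥ 4.07) = 2(1 − Φ(1.1073)) ≈ 0.2682.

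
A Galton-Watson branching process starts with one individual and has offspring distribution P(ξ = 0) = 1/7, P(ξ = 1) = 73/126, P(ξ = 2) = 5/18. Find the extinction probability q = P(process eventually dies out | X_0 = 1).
q = 18/35

The pgf is f(s) = 1/7 + 73/126·s + 5/18·s². The extinction probability q is the smallest fixed point of f in [0, 1]. Setting s = f(s):
  5/18·s² + (73/126 − 1)·s + 1/7 = 0
  5/18·s² − (1/7 + 5/18)·s + 1/7 = 0
which factors as (s − 1)·(5/18·s − 1/7) = 0, giving roots s = 1 and s = (1/7)/(5/18) = 18/35.
Mean offspring μ = 73/126 + 2·5/18 = 143/126 > 1 (supercritical), so q < 1. The extinction probability is the smaller root: q = (1/7)/(5/18) = 18/35.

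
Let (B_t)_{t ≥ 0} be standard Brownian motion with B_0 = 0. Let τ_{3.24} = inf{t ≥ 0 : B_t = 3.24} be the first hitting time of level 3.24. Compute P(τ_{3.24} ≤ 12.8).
P(τ_{3.24} ≤ 12.8) = 2(1 − Φ(3.24/√12.8)) = 2(1 − Φ(0.9056)) ≈ 0.3651

By the reflection principle for standard BM, P(τ_b ≤ t) = 2 · P(B_t ≥ b). Since B_t ~ N(0, t), P(B_t ≥ 3.24) = 1 − Φ(3.24/√t) = 1 − Φ(3.24/√12.8) = 1 − Φ(0.9056) ≈ 0.18257. Doubling: P(τ_{3.24} ≤ 12.8) ≈ 2 · 0.18257 = 0.36514 ≈ 0.3651.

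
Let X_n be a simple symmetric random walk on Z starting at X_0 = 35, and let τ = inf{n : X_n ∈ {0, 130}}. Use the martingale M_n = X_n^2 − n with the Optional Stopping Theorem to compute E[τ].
E[τ] = 3325

M_n = X_n^2 − n is a martingale (since E[X_{n+1}^2 | F_n] = X_n^2 + 1). By OST (τ has finite mean in a bounded region), E[M_τ] = E[M_0] = X_0^2 − 0 = 35^2 = 1225. Also E[M_τ] = E[X_τ^2] − E[τ]. The walk exits at 0 or 130, with P(hit 130 first) = 35/130, so E[X_τ^2] = 130^2 · 35/130 + 0 = 4550. Thus E[τ] = E[X_τ^2] − E[M_τ] = 4550 − 1225 = 3325 = 35(130 − 35) = 3325.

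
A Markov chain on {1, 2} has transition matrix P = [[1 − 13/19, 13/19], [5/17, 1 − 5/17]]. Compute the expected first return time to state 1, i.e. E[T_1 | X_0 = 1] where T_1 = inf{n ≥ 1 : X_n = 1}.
E[T_1 | X_0 = 1] = 1/π_1 = 316/95

For an irreducible recurrent Markov chain with stationary distribution π, E[T_i | X_0 = i] = 1/π_i (Kac's formula). Here π_1 = (5/17)/(13/19 + 5/17) = (5/17)/(316/323) = 95/316, so E[T_1 | X_0 = 1] = 1/π_1 = (13/19 + 5/17)/(5/17) = (316/323)/(5/17) = 316/95.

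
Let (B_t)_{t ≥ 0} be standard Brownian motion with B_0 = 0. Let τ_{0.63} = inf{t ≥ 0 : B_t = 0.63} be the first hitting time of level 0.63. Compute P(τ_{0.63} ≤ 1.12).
P(τ_{0.63} ≤ 1.12) = 2(1 − Φ(0.63/√1.12)) = 2(1 − Φ(0.5953)) ≈ 0.5516

By the reflection principle for standard BM, P(τ_b ≤ t) = 2 · P(B_t ≥ b). Since B_t ~ N(0, t), P(B_t ≥ 0.63) = 1 − Φ(0.63/√t) = 1 − Φ(0.63/√1.12) = 1 − Φ(0.5953) ≈ 0.27582. Doubling: P(τ_{0.63} ≤ 1.12) ≈ 2 · 0.27582 = 0.55164 ≈ 0.5516.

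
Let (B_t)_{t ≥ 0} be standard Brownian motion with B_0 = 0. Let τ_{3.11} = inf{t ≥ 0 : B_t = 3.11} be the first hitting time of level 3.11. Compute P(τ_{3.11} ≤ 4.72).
P(τ_{3.11} ≤ 4.72) = 2(1 − Φ(3.11/√4.72)) = 2(1 − Φ(1.4315)) ≈ 0.1523

By the reflection principle for standard BM, P(τ_b ≤ t) = 2 · P(B_t ≥ b). Since B_t ~ N(0, t), P(B_t ≥ 3.11) = 1 − Φ(3.11/√t) = 1 − Φ(3.11/√4.72) = 1 − Φ(1.4315) ≈ 0.07614. Doubling: P(τ_{3.11} ≤ 4.72) ≈ 2 · 0.07614 = 0.15228 ≈ 0.1523.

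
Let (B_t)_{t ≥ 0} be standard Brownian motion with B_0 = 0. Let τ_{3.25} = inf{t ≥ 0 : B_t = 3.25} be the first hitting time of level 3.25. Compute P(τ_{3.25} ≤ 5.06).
P(τ_{3.25} ≤ 5.06) = 2(1 − Φ(3.25/√5.06)) = 2(1 − Φ(1.4448)) ≈ 0.1485

By the reflection principle for standard BM, P(τ_b ≤ t) = 2 · P(B_t ≥ b). Since B_t ~ N(0, t), P(B_t ≥ 3.25) = 1 − Φ(3.25/√t) = 1 − Φ(3.25/√5.06) = 1 − Φ(1.4448) ≈ 0.07426. Doubling: P(τ_{3.25} ≤ 5.06) ≈ 2 · 0.07426 = 0.14852 ≈ 0.1485.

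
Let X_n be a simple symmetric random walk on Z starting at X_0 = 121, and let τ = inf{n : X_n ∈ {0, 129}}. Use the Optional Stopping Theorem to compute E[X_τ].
E[X_τ] = 121

X_n is a martingale and τ is a bounded-mean stopping time (indeed τ is finite a.s. with bounded expectation since the walk is in a bounded region). By the OST, E[X_τ] = E[X_0] = 121. Equivalently: E[X_τ] = 129 · P(hit 129 first) + 0 · P(hit 0 first) = 129 · (121/129) = 121.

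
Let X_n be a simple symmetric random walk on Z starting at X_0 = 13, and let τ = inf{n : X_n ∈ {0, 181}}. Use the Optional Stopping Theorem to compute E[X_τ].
E[X_τ] = 13

X_n is a martingale and τ is a bounded-mean stopping time (indeed τ is finite a.s. with bounded expectation since the walk is in a bounded region). By the OST, E[X_τ] = E[X_0] = 13. Equivalently: E[X_τ] = 181 · P(hit 181 first) + 0 · P(hit 0 first) = 181 · (13/181) = 13.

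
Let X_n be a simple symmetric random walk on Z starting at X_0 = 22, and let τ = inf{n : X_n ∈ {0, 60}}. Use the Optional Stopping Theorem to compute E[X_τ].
E[X_τ] = 22

X_n is a martingale and τ is a bounded-mean stopping time (indeed τ is finite a.s. with bounded expectation since the walk is in a bounded region). By the OST, E[X_τ] = E[X_0] = 22. Equivalently: E[X_τ] = 60 · P(hit 60 first) + 0 · P(hit 0 first) = 60 · (22/60) = 22.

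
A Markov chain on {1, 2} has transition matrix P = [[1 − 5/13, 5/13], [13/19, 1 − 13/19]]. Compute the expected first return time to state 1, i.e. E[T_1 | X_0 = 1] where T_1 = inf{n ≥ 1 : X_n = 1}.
E[T_1 | X_0 = 1] = 1/π_1 = 264/169

For an irreducible recurrent Markov chain with stationary distribution π, E[T_i | X_0 = i] = 1/π_i (Kac's formula). Here π_1 = (13/19)/(5/13 + 13/19) = (13/19)/(264/247) = 169/264, so E[T_1 | X_0 = 1] = 1/π_1 = (5/13 + 13/19)/(13/19) = (264/247)/(13/19) = 264/169.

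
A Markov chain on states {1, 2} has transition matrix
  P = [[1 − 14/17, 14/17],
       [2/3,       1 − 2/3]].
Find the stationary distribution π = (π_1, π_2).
π_1 = 17/38, π_2 = 21/38

Solve πP = π with π_1 + π_2 = 1. From πP = π: π_1 · (1 − 14/17) + π_2 · 2/3 = π_1 ⇒ π_2 · 2/3 = π_1 · 14/17 ⇒ π_2/π_1 = (14/17)/(2/3) = 21/17. Together with π_1 + π_2 = 1:
  π_1 = (2/3)/(14/17 + 2/3) = (2/3)/(76/51) = 17/38,
  π_2 = (14/17)/(14/17 + 2/3) = (14/17)/(76/51) = 21/38.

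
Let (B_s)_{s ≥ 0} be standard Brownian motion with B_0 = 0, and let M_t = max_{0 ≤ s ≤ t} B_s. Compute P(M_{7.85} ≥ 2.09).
P(M_{7.85} ≥ 2.09) = 2·P(B_{7.85} ≥ 2.09) = 2(1 − Φ(2.09/√7.85)) ≈ 0.4557

By the reflection principle for Brownian motion, P(M_t ≥ a) = 2 · P(B_t ≥ a) for a ≥ 0. Since B_t ~ N(0, t), P(B_t ≥ 2.09) = 1 − Φ(2.09/√t) = 1 − Φ(2.09/√7.85) = 1 − Φ(0.7460). So
  P(M_{7.85} ≥ 2.09) = 2(1 − Φ(0.7460)) ≈ 0.4557.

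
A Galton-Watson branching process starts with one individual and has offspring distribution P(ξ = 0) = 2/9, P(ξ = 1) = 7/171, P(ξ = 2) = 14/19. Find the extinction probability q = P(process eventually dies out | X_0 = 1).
q = 19/63

The pgf is f(s) = 2/9 + 7/171·s + 14/19·s². The extinction probability q is the smallest fixed point of f in [0, 1]. Setting s = f(s):
  14/19·s² + (7/171 − 1)·s + 2/9 = 0
  14/19·s² − (2/9 + 14/19)·s + 2/9 = 0
which factors as (s − 1)·(14/19·s − 2/9) = 0, giving roots s = 1 and s = (2/9)/(14/19) = 19/63.
Mean offspring μ = 7/171 + 2·14/19 = 259/171 > 1 (supercritical), so q < 1. The extinction probability is the smaller root: q = (2/9)/(14/19) = 19/63.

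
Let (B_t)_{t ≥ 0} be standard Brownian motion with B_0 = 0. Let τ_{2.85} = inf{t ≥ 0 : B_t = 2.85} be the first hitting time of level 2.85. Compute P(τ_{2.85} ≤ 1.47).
P(τ_{2.85} ≤ 1.47) = 2(1 − Φ(2.85/√1.47)) = 2(1 − Φ(2.3506)) ≈ 0.0187

By the reflection principle for standard BM, P(τ_b ≤ t) = 2 · P(B_t ≥ b). Since B_t ~ N(0, t), P(B_t ≥ 2.85) = 1 − Φ(2.85/√t) = 1 − Φ(2.85/√1.47) = 1 − Φ(2.3506) ≈ 0.00937. Doubling: P(τ_{2.85} ≤ 1.47) ≈ 2 · 0.00937 = 0.01874 ≈ 0.0187.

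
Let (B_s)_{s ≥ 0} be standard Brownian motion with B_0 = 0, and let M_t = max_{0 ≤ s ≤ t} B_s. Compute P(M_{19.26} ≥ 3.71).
P(M_{19.26} ≥ 3.71) = 2·P(B_{19.26} ≥ 3.71) = 2(1 − Φ(3.71/√19.26)) ≈ 0.3979

By the reflection principle for Brownian motion, P(M_t ≥ a) = 2 · P(B_t ≥ a) for a ≥ 0. Since B_t ~ N(0, t), P(B_t ≥ 3.71) = 1 − Φ(3.71/√t) = 1 − Φ(3.71/√19.26) = 1 − Φ(0.8454). So
  P(M_{19.26} ≥ 3.71) = 2(1 − Φ(0.8454)) ≈ 0.3979.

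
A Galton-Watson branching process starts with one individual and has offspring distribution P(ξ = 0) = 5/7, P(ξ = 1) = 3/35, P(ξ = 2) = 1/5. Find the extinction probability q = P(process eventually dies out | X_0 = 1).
q = 1

Mean offspring μ = 0·5/7 + 1·3/35 + 2·1/5 = 17/35 ≤ 1. For μ ≤ 1 with offspring not concentrated at 1, the Galton-Watson process goes extinct almost surely, so q = 1.
(Algebraic check: The pgf is f(s) = 5/7 + 3/35·s + 1/5·s². The extinction probability q is the smallest fixed point of f in [0, 1]. Setting s = f(s):
  1/5·s² + (3/35 − 1)·s + 5/7 = 0
  1/5·s² − (5/7 + 1/5)·s + 5/7 = 0
which factors as (s − 1)·(1/5·s − 5/7) = 0, giving roots s = 1 and s = (5/7)/(1/5) = 25/7. Since 25/7 ≥ 1, the smallest root in [0, 1] is s = 1.)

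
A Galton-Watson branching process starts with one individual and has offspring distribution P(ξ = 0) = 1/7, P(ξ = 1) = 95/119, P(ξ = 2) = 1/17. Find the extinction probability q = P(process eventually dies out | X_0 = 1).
q = 1

Mean offspring μ = 0·1/7 + 1·95/119 + 2·1/17 = 109/119 ≤ 1. For μ ≤ 1 with offspring not concentrated at 1, the Galton-Watson process goes extinct almost surely, so q = 1.
(Algebraic check: The pgf is f(s) = 1/7 + 95/119·s + 1/17·s². The extinction probability q is the smallest fixed point of f in [0, 1]. Setting s = f(s):
  1/17·s² + (95/119 − 1)·s + 1/7 = 0
  1/17·s² − (1/7 + 1/17)·s + 1/7 = 0
which factors as (s − 1)·(1/17·s − 1/7) = 0, giving roots s = 1 and s = (1/7)/(1/17) = 17/7. Since 17/7 ≥ 1, the smallest root in [0, 1] is s = 1.)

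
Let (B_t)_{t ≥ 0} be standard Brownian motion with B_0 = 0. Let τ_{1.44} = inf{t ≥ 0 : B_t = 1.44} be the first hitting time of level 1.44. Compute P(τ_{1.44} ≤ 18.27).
P(τ_{1.44} ≤ 18.27) = 2(1 − Φ(1.44/√18.27)) = 2(1 − Φ(0.3369)) ≈ 0.7362

By the reflection principle for standard BM, P(τ_b ≤ t) = 2 · P(B_t ≥ b). Since B_t ~ N(0, t), P(B_t ≥ 1.44) = 1 − Φ(1.44/√t) = 1 − Φ(1.44/√18.27) = 1 − Φ(0.3369) ≈ 0.36810. Doubling: P(τ_{1.44} ≤ 18.27) ≈ 2 · 0.36810 = 0.73620 ≈ 0.7362.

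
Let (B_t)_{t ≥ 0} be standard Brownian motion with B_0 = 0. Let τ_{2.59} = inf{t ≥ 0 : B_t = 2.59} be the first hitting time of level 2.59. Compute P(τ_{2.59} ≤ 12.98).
P(τ_{2.59} ≤ 12.98) = 2(1 − Φ(2.59/√12.98)) = 2(1 − Φ(0.7189)) ≈ 0.4722

By the reflection principle for standard BM, P(τ_b ≤ t) = 2 · P(B_t ≥ b). Since B_t ~ N(0, t), P(B_t ≥ 2.59) = 1 − Φ(2.59/√t) = 1 − Φ(2.59/√12.98) = 1 − Φ(0.7189) ≈ 0.23610. Doubling: P(τ_{2.59} ≤ 12.98) ≈ 2 · 0.23610 = 0.47220 ≈ 0.4722.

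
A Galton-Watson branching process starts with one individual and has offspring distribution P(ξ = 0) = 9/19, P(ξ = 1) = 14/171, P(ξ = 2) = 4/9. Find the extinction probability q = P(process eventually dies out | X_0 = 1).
q = 1

Mean offspring μ = 0·9/19 + 1·14/171 + 2·4/9 = 166/171 ≤ 1. For μ ≤ 1 with offspring not concentrated at 1, the Galton-Watson process goes extinct almost surely, so q = 1.
(Algebraic check: The pgf is f(s) = 9/19 + 14/171·s + 4/9·s². The extinction probability q is the smallest fixed point of f in [0, 1]. Setting s = f(s):
  4/9·s² + (14/171 − 1)·s + 9/19 = 0
  4/9·s² − (9/19 + 4/9)·s + 9/19 = 0
which factors as (s − 1)·(4/9·s − 9/19) = 0, giving roots s = 1 and s = (9/19)/(4/9) = 81/76. Since 81/76 ≥ 1, the smallest root in [0, 1] is s = 1.)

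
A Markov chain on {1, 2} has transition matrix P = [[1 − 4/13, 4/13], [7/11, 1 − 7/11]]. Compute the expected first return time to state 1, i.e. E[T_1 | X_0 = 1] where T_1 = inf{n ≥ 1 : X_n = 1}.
E[T_1 | X_0 = 1] = 1/π_1 = 135/91

For an irreducible recurrent Markov chain with stationary distribution π, E[T_i | X_0 = i] = 1/π_i (Kac's formula). Here π_1 = (7/11)/(4/13 + 7/11) = (7/11)/(135/143) = 91/135, so E[T_1 | X_0 = 1] = 1/π_1 = (4/13 + 7/11)/(7/11) = (135/143)/(7/11) = 135/91.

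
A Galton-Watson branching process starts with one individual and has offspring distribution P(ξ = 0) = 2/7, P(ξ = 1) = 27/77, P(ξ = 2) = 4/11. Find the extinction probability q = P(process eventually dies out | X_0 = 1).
q = 11/14

The pgf is f(s) = 2/7 + 27/77·s + 4/11·s². The extinction probability q is the smallest fixed point of f in [0, 1]. Setting s = f(s):
  4/11·s² + (27/77 − 1)·s + 2/7 = 0
  4/11·s² − (2/7 + 4/11)·s + 2/7 = 0
which factors as (s − 1)·(4/11·s − 2/7) = 0, giving roots s = 1 and s = (2/7)/(4/11) = 11/14.
Mean offspring μ = 27/77 + 2·4/11 = 83/77 > 1 (supercritical), so q < 1. The extinction probability is the smaller root: q = (2/7)/(4/11) = 11/14.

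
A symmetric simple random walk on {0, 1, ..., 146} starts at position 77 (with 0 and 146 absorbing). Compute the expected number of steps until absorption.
E[τ | X_0 = 77] = 5313

Let v_k = E[τ | X_0 = k]. Boundary: v_0 = v_146 = 0. Recurrence: v_k = 1 + (v_{k-1} + v_{k+1})/2 for 1 ≤ k ≤ 145. The particular solution to v_k − (v_{k-1} + v_{k+1})/2 = 1 is v_k = −k^2. Adding homogeneous solution A + B k and matching boundaries gives v_k = k (146 − k). Substituting k = 77: v_77 = 77 · 69 = 5313.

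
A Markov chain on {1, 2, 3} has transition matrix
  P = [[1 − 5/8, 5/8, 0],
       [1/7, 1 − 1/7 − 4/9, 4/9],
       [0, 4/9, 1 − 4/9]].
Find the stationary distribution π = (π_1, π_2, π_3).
π = (4/39, 35/78, 35/78)

This is a birth-death chain on three states, which satisfies detailed balance: π_1 · P_{12} = π_2 · P_{21} and π_2 · P_{23} = π_3 · P_{32}.
From π_1 · 5/8 = π_2 · 1/7: π_2/π_1 = (5/8)/(1/7) = 35/8.
From π_2 · 4/9 = π_3 · 4/9: π_3/π_2 = (4/9)/(4/9) = 1.
Take π_1 proportional to 1; then unnormalized π = (1, 35/8, 35/8). Normalize by dividing by the sum 39/4:
  π = (4/39, 35/78, 35/78).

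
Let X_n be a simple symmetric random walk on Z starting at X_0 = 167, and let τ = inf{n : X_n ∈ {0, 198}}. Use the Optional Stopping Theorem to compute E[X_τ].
E[X_τ] = 167

X_n is a martingale and τ is a bounded-mean stopping time (indeed τ is finite a.s. with bounded expectation since the walk is in a bounded region). By the OST, E[X_τ] = E[X_0] = 167. Equivalently: E[X_τ] = 198 · P(hit 198 first) + 0 · P(hit 0 first) = 198 · (167/198) = 167.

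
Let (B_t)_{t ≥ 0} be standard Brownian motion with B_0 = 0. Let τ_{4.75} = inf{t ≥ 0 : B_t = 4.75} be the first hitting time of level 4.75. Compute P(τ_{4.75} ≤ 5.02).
P(τ_{4.75} ≤ 5.02) = 2(1 − Φ(4.75/√5.02)) = 2(1 − Φ(2.1200)) ≈ 0.0340

By the reflection principle for standard BM, P(τ_b ≤ t) = 2 · P(B_t ≥ b). Since B_t ~ N(0, t), P(B_t ≥ 4.75) = 1 − Φ(4.75/√t) = 1 − Φ(4.75/√5.02) = 1 − Φ(2.1200) ≈ 0.01700. Doubling: P(τ_{4.75} ≤ 5.02) ≈ 2 · 0.01700 = 0.03400 ≈ 0.0340.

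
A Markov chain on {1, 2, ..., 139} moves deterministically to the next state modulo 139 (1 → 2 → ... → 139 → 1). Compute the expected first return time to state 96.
E[T_96 | X_0 = 96] = 139

The chain cycles deterministically, so starting at state 96 it returns in exactly 139 steps. Equivalently, the stationary distribution is uniform π_j = 1/139 for every state j, so by Kac's formula E[T_96] = 1/π_96 = 139.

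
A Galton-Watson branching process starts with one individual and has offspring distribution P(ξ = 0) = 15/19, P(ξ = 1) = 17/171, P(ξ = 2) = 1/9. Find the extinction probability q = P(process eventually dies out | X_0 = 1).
q = 1

Mean offspring μ = 0·15/19 + 1·17/171 + 2·1/9 = 55/171 ≤ 1. For μ ≤ 1 with offspring not concentrated at 1, the Galton-Watson process goes extinct almost surely, so q = 1.
(Algebraic check: The pgf is f(s) = 15/19 + 17/171·s + 1/9·s². The extinction probability q is the smallest fixed point of f in [0, 1]. Setting s = f(s):
  1/9·s² + (17/171 − 1)·s + 15/19 = 0
  1/9·s² − (15/19 + 1/9)·s + 15/19 = 0
which factors as (s − 1)·(1/9·s − 15/19) = 0, giving roots s = 1 and s = (15/19)/(1/9) = 135/19. Since 135/19 ≥ 1, the smallest root in [0, 1] is s = 1.)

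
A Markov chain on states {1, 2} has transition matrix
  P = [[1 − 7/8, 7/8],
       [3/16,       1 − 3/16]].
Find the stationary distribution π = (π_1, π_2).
π_1 = 3/17, π_2 = 14/17

Solve πP = π with π_1 + π_2 = 1. From πP = π: π_1 · (1 − 7/8) + π_2 · 3/16 = π_1 ⇒ π_2 · 3/16 = π_1 · 7/8 ⇒ π_2/π_1 = (7/8)/(3/16) = 14/3. Together with π_1 + π_2 = 1:
  π_1 = (3/16)/(7/8 + 3/16) = (3/16)/(17/16) = 3/17,
  π_2 = (7/8)/(7/8 + 3/16) = (7/8)/(17/16) = 14/17.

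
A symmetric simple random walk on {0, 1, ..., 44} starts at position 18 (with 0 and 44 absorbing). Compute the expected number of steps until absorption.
E[τ | X_0 = 18] = 468

Let v_k = E[τ | X_0 = k]. Boundary: v_0 = v_44 = 0. Recurrence: v_k = 1 + (v_{k-1} + v_{k+1})/2 for 1 ≤ k ≤ 43. The particular solution to v_k − (v_{k-1} + v_{k+1})/2 = 1 is v_k = −k^2. Adding homogeneous solution A + B k and matching boundaries gives v_k = k (44 − k). Substituting k = 18: v_18 = 18 · 26 = 468.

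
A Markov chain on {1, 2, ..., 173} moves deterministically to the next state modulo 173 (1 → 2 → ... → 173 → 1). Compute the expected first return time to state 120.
E[T_120 | X_0 = 120] = 173

The chain cycles deterministically, so starting at state 120 it returns in exactly 173 steps. Equivalently, the stationary distribution is uniform π_j = 1/173 for every state j, so by Kac's formula E[T_120] = 1/π_120 = 173.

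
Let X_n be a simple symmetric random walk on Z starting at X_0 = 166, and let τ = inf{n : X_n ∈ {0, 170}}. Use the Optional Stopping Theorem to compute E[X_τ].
E[X_τ] = 166

X_n is a martingale and τ is a bounded-mean stopping time (indeed τ is finite a.s. with bounded expectation since the walk is in a bounded region). By the OST, E[X_τ] = E[X_0] = 166. Equivalently: E[X_τ] = 170 · P(hit 170 first) + 0 · P(hit 0 first) = 170 · (166/170) = 166.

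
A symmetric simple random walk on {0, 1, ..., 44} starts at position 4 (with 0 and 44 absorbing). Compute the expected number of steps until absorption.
E[τ | X_0 = 4] = 160

Let v_k = E[τ | X_0 = k]. Boundary: v_0 = v_44 = 0. Recurrence: v_k = 1 + (v_{k-1} + v_{k+1})/2 for 1 ≤ k ≤ 43. The particular solution to v_k − (v_{k-1} + v_{k+1})/2 = 1 is v_k = −k^2. Adding homogeneous solution A + B k and matching boundaries gives v_k = k (44 − k). Substituting k = 4: v_4 = 4 · 40 = 160.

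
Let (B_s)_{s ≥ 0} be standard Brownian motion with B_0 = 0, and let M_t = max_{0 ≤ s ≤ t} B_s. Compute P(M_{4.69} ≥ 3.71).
P(M_{4.69} ≥ 3.71) = 2·P(B_{4.69} ≥ 3.71) = 2(1 − Φ(3.71/√4.69)) ≈ 0.0867

By the reflection principle for Brownian motion, P(M_t ≥ a) = 2 · P(B_t ≥ a) for a ≥ 0. Since B_t ~ N(0, t), P(B_t ≥ 3.71) = 1 − Φ(3.71/√t) = 1 − Φ(3.71/√4.69) = 1 − Φ(1.7131). So
  P(M_{4.69} ≥ 3.71) = 2(1 − Φ(1.7131)) ≈ 0.0867.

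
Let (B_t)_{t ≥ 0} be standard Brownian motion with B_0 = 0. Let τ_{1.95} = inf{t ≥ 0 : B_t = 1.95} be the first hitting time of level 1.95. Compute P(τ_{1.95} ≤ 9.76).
P(τ_{1.95} ≤ 9.76) = 2(1 − Φ(1.95/√9.76)) = 2(1 − Φ(0.6242)) ≈ 0.5325

By the reflection principle for standard BM, P(τ_b ≤ t) = 2 · P(B_t ≥ b). Since B_t ~ N(0, t), P(B_t ≥ 1.95) = 1 − Φ(1.95/√t) = 1 − Φ(1.95/√9.76) = 1 − Φ(0.6242) ≈ 0.26625. Doubling: P(τ_{1.95} ≤ 9.76) ≈ 2 · 0.26625 = 0.53250 ≈ 0.5325.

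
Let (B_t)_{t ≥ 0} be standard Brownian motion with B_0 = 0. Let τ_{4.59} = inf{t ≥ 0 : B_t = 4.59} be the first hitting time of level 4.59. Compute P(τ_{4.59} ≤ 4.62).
P(τ_{4.59} ≤ 4.62) = 2(1 − Φ(4.59/√4.62)) = 2(1 − Φ(2.1355)) ≈ 0.0327

By the reflection principle for standard BM, P(τ_b ≤ t) = 2 · P(B_t ≥ b). Since B_t ~ N(0, t), P(B_t ≥ 4.59) = 1 − Φ(4.59/√t) = 1 − Φ(4.59/√4.62) = 1 − Φ(2.1355) ≈ 0.01636. Doubling: P(τ_{4.59} ≤ 4.62) ≈ 2 · 0.01636 = 0.03272 ≈ 0.0327.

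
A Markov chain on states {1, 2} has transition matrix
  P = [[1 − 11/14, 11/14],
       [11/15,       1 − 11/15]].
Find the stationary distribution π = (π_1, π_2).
π_1 = 14/29, π_2 = 15/29

Solve πP = π with π_1 + π_2 = 1. From πP = π: π_1 · (1 − 11/14) + π_2 · 11/15 = π_1 ⇒ π_2 · 11/15 = π_1 · 11/14 ⇒ π_2/π_1 = (11/14)/(11/15) = 15/14. Together with π_1 + π_2 = 1:
  π_1 = (11/15)/(11/14 + 11/15) = (11/15)/(319/210) = 14/29,
  π_2 = (11/14)/(11/14 + 11/15) = (11/14)/(319/210) = 15/29.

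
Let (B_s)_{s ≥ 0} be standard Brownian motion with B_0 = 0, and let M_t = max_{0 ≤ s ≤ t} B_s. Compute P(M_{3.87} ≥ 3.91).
P(M_{3.87} ≥ 3.91) = 2·P(B_{3.87} ≥ 3.91) = 2(1 − Φ(3.91/√3.87)) ≈ 0.0469

By the reflection principle for Brownian motion, P(M_t ≥ a) = 2 · P(B_t ≥ a) for a ≥ 0. Since B_t ~ N(0, t), P(B_t ≥ 3.91) = 1 − Φ(3.91/√t) = 1 − Φ(3.91/√3.87) = 1 − Φ(1.9876). So
  P(M_{3.87} ≥ 3.91) = 2(1 − Φ(1.9876)) ≈ 0.0469.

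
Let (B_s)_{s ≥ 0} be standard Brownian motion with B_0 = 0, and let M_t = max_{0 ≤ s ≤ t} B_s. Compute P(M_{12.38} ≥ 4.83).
P(M_{12.38} ≥ 4.83) = 2·P(B_{12.38} ≥ 4.83) = 2(1 − Φ(4.83/√12.38)) ≈ 0.1698

By the reflection principle for Brownian motion, P(M_t ≥ a) = 2 · P(B_t ≥ a) for a ≥ 0. Since B_t ~ N(0, t), P(B_t ≥ 4.83) = 1 − Φ(4.83/√t) = 1 − Φ(4.83/√12.38) = 1 − Φ(1.3727). So
  P(M_{12.38} ≥ 4.83) = 2(1 − Φ(1.3727)) ≈ 0.1698.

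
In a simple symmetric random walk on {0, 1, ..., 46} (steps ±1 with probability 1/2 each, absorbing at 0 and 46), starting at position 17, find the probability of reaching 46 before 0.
P(hit 46 before 0) = 17/46

Let u_k = P(hit 46 before 0 | start at k). Then u_0 = 0, u_46 = 1, and u_k = u_{k-1}/2 + u_{k+1}/2 for 1 ≤ k ≤ 45. This harmonic recurrence is solved by u_k = k/46, giving u_17 = 17/46.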